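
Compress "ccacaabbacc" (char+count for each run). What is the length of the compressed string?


Input: ccacaabbacc
Runs:
  'c' x 2 => "c2"
  'a' x 1 => "a1"
  'c' x 1 => "c1"
  'a' x 2 => "a2"
  'b' x 2 => "b2"
  'a' x 1 => "a1"
  'c' x 2 => "c2"
Compressed: "c2a1c1a2b2a1c2"
Compressed length: 14

14


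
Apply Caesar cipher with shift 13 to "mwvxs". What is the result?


Caesar cipher: shift "mwvxs" by 13
  'm' (pos 12) + 13 = pos 25 = 'z'
  'w' (pos 22) + 13 = pos 9 = 'j'
  'v' (pos 21) + 13 = pos 8 = 'i'
  'x' (pos 23) + 13 = pos 10 = 'k'
  's' (pos 18) + 13 = pos 5 = 'f'
Result: zjikf

zjikf


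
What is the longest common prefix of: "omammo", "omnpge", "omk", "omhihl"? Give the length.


Words: omammo, omnpge, omk, omhihl
  Position 0: all 'o' => match
  Position 1: all 'm' => match
  Position 2: ('a', 'n', 'k', 'h') => mismatch, stop
LCP = "om" (length 2)

2


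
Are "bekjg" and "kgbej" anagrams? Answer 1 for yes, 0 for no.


Strings: "bekjg", "kgbej"
Sorted first:  begjk
Sorted second: begjk
Sorted forms match => anagrams

1


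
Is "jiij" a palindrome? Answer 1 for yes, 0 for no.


Input: jiij
Reversed: jiij
  Compare pos 0 ('j') with pos 3 ('j'): match
  Compare pos 1 ('i') with pos 2 ('i'): match
Result: palindrome

1


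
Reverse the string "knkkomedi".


Input: knkkomedi
Reading characters right to left:
  Position 8: 'i'
  Position 7: 'd'
  Position 6: 'e'
  Position 5: 'm'
  Position 4: 'o'
  Position 3: 'k'
  Position 2: 'k'
  Position 1: 'n'
  Position 0: 'k'
Reversed: idemokknk

idemokknk


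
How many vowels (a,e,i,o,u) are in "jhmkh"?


Input: jhmkh
Checking each character:
  'j' at position 0: consonant
  'h' at position 1: consonant
  'm' at position 2: consonant
  'k' at position 3: consonant
  'h' at position 4: consonant
Total vowels: 0

0


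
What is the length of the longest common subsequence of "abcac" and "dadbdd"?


LCS of "abcac" and "dadbdd"
DP table:
           d    a    d    b    d    d
      0    0    0    0    0    0    0
  a   0    0    1    1    1    1    1
  b   0    0    1    1    2    2    2
  c   0    0    1    1    2    2    2
  a   0    0    1    1    2    2    2
  c   0    0    1    1    2    2    2
LCS length = dp[5][6] = 2

2


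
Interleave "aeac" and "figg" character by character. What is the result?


Interleaving "aeac" and "figg":
  Position 0: 'a' from first, 'f' from second => "af"
  Position 1: 'e' from first, 'i' from second => "ei"
  Position 2: 'a' from first, 'g' from second => "ag"
  Position 3: 'c' from first, 'g' from second => "cg"
Result: afeiagcg

afeiagcg


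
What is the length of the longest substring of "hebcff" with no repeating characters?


Input: "hebcff"
Sliding window (track last position of each char):
  Position 0 ('h'): window [0,0] length 1 -- new best
  Position 1 ('e'): window [0,1] length 2 -- new best
  Position 2 ('b'): window [0,2] length 3 -- new best
  Position 3 ('c'): window [0,3] length 4 -- new best
  Position 4 ('f'): window [0,4] length 5 -- new best
  Position 5 ('f'): repeat (last at 4), move window start to 5
  Position 5 ('f'): window [5,5] length 1
Longest substring with no repeats: "hebcf" with length 5

5


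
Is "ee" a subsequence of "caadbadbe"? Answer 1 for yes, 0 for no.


Check if "ee" is a subsequence of "caadbadbe"
Greedy scan:
  Position 0 ('c'): no match needed
  Position 1 ('a'): no match needed
  Position 2 ('a'): no match needed
  Position 3 ('d'): no match needed
  Position 4 ('b'): no match needed
  Position 5 ('a'): no match needed
  Position 6 ('d'): no match needed
  Position 7 ('b'): no match needed
  Position 8 ('e'): matches sub[0] = 'e'
Only matched 1/2 characters => not a subsequence

0


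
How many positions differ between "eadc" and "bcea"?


Comparing "eadc" and "bcea" position by position:
  Position 0: 'e' vs 'b' => DIFFER
  Position 1: 'a' vs 'c' => DIFFER
  Position 2: 'd' vs 'e' => DIFFER
  Position 3: 'c' vs 'a' => DIFFER
Positions that differ: 4

4


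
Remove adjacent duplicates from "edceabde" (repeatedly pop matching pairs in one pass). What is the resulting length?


Input: edceabde
Stack-based adjacent duplicate removal:
  Read 'e': push. Stack: e
  Read 'd': push. Stack: ed
  Read 'c': push. Stack: edc
  Read 'e': push. Stack: edce
  Read 'a': push. Stack: edcea
  Read 'b': push. Stack: edceab
  Read 'd': push. Stack: edceabd
  Read 'e': push. Stack: edceabde
Final stack: "edceabde" (length 8)

8


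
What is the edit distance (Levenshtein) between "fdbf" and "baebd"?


Computing edit distance: "fdbf" -> "baebd"
DP table:
           b    a    e    b    d
      0    1    2    3    4    5
  f   1    1    2    3    4    5
  d   2    2    2    3    4    4
  b   3    2    3    3    3    4
  f   4    3    3    4    4    4
Edit distance = dp[4][5] = 4

4


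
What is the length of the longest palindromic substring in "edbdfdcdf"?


Input: "edbdfdcdf"
Checking substrings for palindromes:
  [4:9] "fdcdf" (len 5) => palindrome
  [1:4] "dbd" (len 3) => palindrome
  [3:6] "dfd" (len 3) => palindrome
  [5:8] "dcd" (len 3) => palindrome
Longest palindromic substring: "fdcdf" with length 5

5


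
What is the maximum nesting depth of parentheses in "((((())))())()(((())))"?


Input: "((((())))())()(((())))"
Tracking depth:
  Position 0 '(': depth becomes 1
  Position 1 '(': depth becomes 2
  Position 2 '(': depth becomes 3
  Position 3 '(': depth becomes 4
  Position 4 '(': depth becomes 5
  Position 5 ')': depth becomes 4
  Position 6 ')': depth becomes 3
  Position 7 ')': depth becomes 2
  Position 8 ')': depth becomes 1
  Position 9 '(': depth becomes 2
  Position 10 ')': depth becomes 1
  Position 11 ')': depth becomes 0
  Position 12 '(': depth becomes 1
  Position 13 ')': depth becomes 0
  Position 14 '(': depth becomes 1
  Position 15 '(': depth becomes 2
  Position 16 '(': depth becomes 3
  Position 17 '(': depth becomes 4
  Position 18 ')': depth becomes 3
  Position 19 ')': depth becomes 2
  Position 20 ')': depth becomes 1
  Position 21 ')': depth becomes 0
Maximum depth reached: 5

5


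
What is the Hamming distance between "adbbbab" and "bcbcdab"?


Comparing "adbbbab" and "bcbcdab" position by position:
  Position 0: 'a' vs 'b' => differ
  Position 1: 'd' vs 'c' => differ
  Position 2: 'b' vs 'b' => same
  Position 3: 'b' vs 'c' => differ
  Position 4: 'b' vs 'd' => differ
  Position 5: 'a' vs 'a' => same
  Position 6: 'b' vs 'b' => same
Total differences (Hamming distance): 4

4


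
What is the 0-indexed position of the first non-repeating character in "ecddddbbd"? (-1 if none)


Input: ecddddbbd
Character frequencies:
  'b': 2
  'c': 1
  'd': 5
  'e': 1
Scanning left to right for freq == 1:
  Position 0 ('e'): unique! => answer = 0

0


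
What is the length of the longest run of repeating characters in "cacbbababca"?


Input: "cacbbababca"
Scanning for longest run:
  Position 1 ('a'): new char, reset run to 1
  Position 2 ('c'): new char, reset run to 1
  Position 3 ('b'): new char, reset run to 1
  Position 4 ('b'): continues run of 'b', length=2
  Position 5 ('a'): new char, reset run to 1
  Position 6 ('b'): new char, reset run to 1
  Position 7 ('a'): new char, reset run to 1
  Position 8 ('b'): new char, reset run to 1
  Position 9 ('c'): new char, reset run to 1
  Position 10 ('a'): new char, reset run to 1
Longest run: 'b' with length 2

2


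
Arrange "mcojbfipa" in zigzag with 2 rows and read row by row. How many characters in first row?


Zigzag "mcojbfipa" into 2 rows:
Placing characters:
  'm' => row 0
  'c' => row 1
  'o' => row 0
  'j' => row 1
  'b' => row 0
  'f' => row 1
  'i' => row 0
  'p' => row 1
  'a' => row 0
Rows:
  Row 0: "mobia"
  Row 1: "cjfp"
First row length: 5

5


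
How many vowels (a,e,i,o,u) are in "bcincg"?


Input: bcincg
Checking each character:
  'b' at position 0: consonant
  'c' at position 1: consonant
  'i' at position 2: vowel (running total: 1)
  'n' at position 3: consonant
  'c' at position 4: consonant
  'g' at position 5: consonant
Total vowels: 1

1


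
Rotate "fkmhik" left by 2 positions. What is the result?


Input: "fkmhik", rotate left by 2
First 2 characters: "fk"
Remaining characters: "mhik"
Concatenate remaining + first: "mhik" + "fk" = "mhikfk"

mhikfk


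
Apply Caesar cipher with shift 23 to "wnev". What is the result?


Caesar cipher: shift "wnev" by 23
  'w' (pos 22) + 23 = pos 19 = 't'
  'n' (pos 13) + 23 = pos 10 = 'k'
  'e' (pos 4) + 23 = pos 1 = 'b'
  'v' (pos 21) + 23 = pos 18 = 's'
Result: tkbs

tkbs


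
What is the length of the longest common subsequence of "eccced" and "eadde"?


LCS of "eccced" and "eadde"
DP table:
           e    a    d    d    e
      0    0    0    0    0    0
  e   0    1    1    1    1    1
  c   0    1    1    1    1    1
  c   0    1    1    1    1    1
  c   0    1    1    1    1    1
  e   0    1    1    1    1    2
  d   0    1    1    2    2    2
LCS length = dp[6][5] = 2

2


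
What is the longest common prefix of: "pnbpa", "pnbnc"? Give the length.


Words: pnbpa, pnbnc
  Position 0: all 'p' => match
  Position 1: all 'n' => match
  Position 2: all 'b' => match
  Position 3: ('p', 'n') => mismatch, stop
LCP = "pnb" (length 3)

3


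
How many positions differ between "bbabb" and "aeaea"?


Comparing "bbabb" and "aeaea" position by position:
  Position 0: 'b' vs 'a' => DIFFER
  Position 1: 'b' vs 'e' => DIFFER
  Position 2: 'a' vs 'a' => same
  Position 3: 'b' vs 'e' => DIFFER
  Position 4: 'b' vs 'a' => DIFFER
Positions that differ: 4

4


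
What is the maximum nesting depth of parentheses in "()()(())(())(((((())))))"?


Input: "()()(())(())(((((())))))"
Tracking depth:
  Position 0 '(': depth becomes 1
  Position 1 ')': depth becomes 0
  Position 2 '(': depth becomes 1
  Position 3 ')': depth becomes 0
  Position 4 '(': depth becomes 1
  Position 5 '(': depth becomes 2
  Position 6 ')': depth becomes 1
  Position 7 ')': depth becomes 0
  Position 8 '(': depth becomes 1
  Position 9 '(': depth becomes 2
  Position 10 ')': depth becomes 1
  Position 11 ')': depth becomes 0
  Position 12 '(': depth becomes 1
  Position 13 '(': depth becomes 2
  Position 14 '(': depth becomes 3
  Position 15 '(': depth becomes 4
  Position 16 '(': depth becomes 5
  Position 17 '(': depth becomes 6
  Position 18 ')': depth becomes 5
  Position 19 ')': depth becomes 4
  Position 20 ')': depth becomes 3
  Position 21 ')': depth becomes 2
  Position 22 ')': depth becomes 1
  Position 23 ')': depth becomes 0
Maximum depth reached: 6

6


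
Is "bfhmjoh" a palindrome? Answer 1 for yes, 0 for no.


Input: bfhmjoh
Reversed: hojmhfb
  Compare pos 0 ('b') with pos 6 ('h'): MISMATCH
  Compare pos 1 ('f') with pos 5 ('o'): MISMATCH
  Compare pos 2 ('h') with pos 4 ('j'): MISMATCH
Result: not a palindrome

0


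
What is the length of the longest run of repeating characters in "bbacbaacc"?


Input: "bbacbaacc"
Scanning for longest run:
  Position 1 ('b'): continues run of 'b', length=2
  Position 2 ('a'): new char, reset run to 1
  Position 3 ('c'): new char, reset run to 1
  Position 4 ('b'): new char, reset run to 1
  Position 5 ('a'): new char, reset run to 1
  Position 6 ('a'): continues run of 'a', length=2
  Position 7 ('c'): new char, reset run to 1
  Position 8 ('c'): continues run of 'c', length=2
Longest run: 'b' with length 2

2


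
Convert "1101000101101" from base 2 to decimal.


Input: "1101000101101" in base 2
Positional expansion:
  Digit '1' (value 1) x 2^12 = 4096
  Digit '1' (value 1) x 2^11 = 2048
  Digit '0' (value 0) x 2^10 = 0
  Digit '1' (value 1) x 2^9 = 512
  Digit '0' (value 0) x 2^8 = 0
  Digit '0' (value 0) x 2^7 = 0
  Digit '0' (value 0) x 2^6 = 0
  Digit '1' (value 1) x 2^5 = 32
  Digit '0' (value 0) x 2^4 = 0
  Digit '1' (value 1) x 2^3 = 8
  Digit '1' (value 1) x 2^2 = 4
  Digit '0' (value 0) x 2^1 = 0
  Digit '1' (value 1) x 2^0 = 1
Sum = 6701

6701


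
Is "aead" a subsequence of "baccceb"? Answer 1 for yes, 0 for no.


Check if "aead" is a subsequence of "baccceb"
Greedy scan:
  Position 0 ('b'): no match needed
  Position 1 ('a'): matches sub[0] = 'a'
  Position 2 ('c'): no match needed
  Position 3 ('c'): no match needed
  Position 4 ('c'): no match needed
  Position 5 ('e'): matches sub[1] = 'e'
  Position 6 ('b'): no match needed
Only matched 2/4 characters => not a subsequence

0


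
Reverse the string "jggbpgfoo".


Input: jggbpgfoo
Reading characters right to left:
  Position 8: 'o'
  Position 7: 'o'
  Position 6: 'f'
  Position 5: 'g'
  Position 4: 'p'
  Position 3: 'b'
  Position 2: 'g'
  Position 1: 'g'
  Position 0: 'j'
Reversed: oofgpbggj

oofgpbggj


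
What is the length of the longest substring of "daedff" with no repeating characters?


Input: "daedff"
Sliding window (track last position of each char):
  Position 0 ('d'): window [0,0] length 1 -- new best
  Position 1 ('a'): window [0,1] length 2 -- new best
  Position 2 ('e'): window [0,2] length 3 -- new best
  Position 3 ('d'): repeat (last at 0), move window start to 1
  Position 3 ('d'): window [1,3] length 3
  Position 4 ('f'): window [1,4] length 4 -- new best
  Position 5 ('f'): repeat (last at 4), move window start to 5
  Position 5 ('f'): window [5,5] length 1
Longest substring with no repeats: "aedf" with length 4

4


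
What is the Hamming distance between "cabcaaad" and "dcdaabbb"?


Comparing "cabcaaad" and "dcdaabbb" position by position:
  Position 0: 'c' vs 'd' => differ
  Position 1: 'a' vs 'c' => differ
  Position 2: 'b' vs 'd' => differ
  Position 3: 'c' vs 'a' => differ
  Position 4: 'a' vs 'a' => same
  Position 5: 'a' vs 'b' => differ
  Position 6: 'a' vs 'b' => differ
  Position 7: 'd' vs 'b' => differ
Total differences (Hamming distance): 7

7


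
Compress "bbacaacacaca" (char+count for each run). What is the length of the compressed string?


Input: bbacaacacaca
Runs:
  'b' x 2 => "b2"
  'a' x 1 => "a1"
  'c' x 1 => "c1"
  'a' x 2 => "a2"
  'c' x 1 => "c1"
  'a' x 1 => "a1"
  'c' x 1 => "c1"
  'a' x 1 => "a1"
  'c' x 1 => "c1"
  'a' x 1 => "a1"
Compressed: "b2a1c1a2c1a1c1a1c1a1"
Compressed length: 20

20


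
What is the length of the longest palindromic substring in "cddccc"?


Input: "cddccc"
Checking substrings for palindromes:
  [0:4] "cddc" (len 4) => palindrome
  [3:6] "ccc" (len 3) => palindrome
  [1:3] "dd" (len 2) => palindrome
  [3:5] "cc" (len 2) => palindrome
  [4:6] "cc" (len 2) => palindrome
Longest palindromic substring: "cddc" with length 4

4


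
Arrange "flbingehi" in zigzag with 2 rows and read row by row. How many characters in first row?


Zigzag "flbingehi" into 2 rows:
Placing characters:
  'f' => row 0
  'l' => row 1
  'b' => row 0
  'i' => row 1
  'n' => row 0
  'g' => row 1
  'e' => row 0
  'h' => row 1
  'i' => row 0
Rows:
  Row 0: "fbnei"
  Row 1: "ligh"
First row length: 5

5


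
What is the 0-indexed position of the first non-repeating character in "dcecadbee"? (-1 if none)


Input: dcecadbee
Character frequencies:
  'a': 1
  'b': 1
  'c': 2
  'd': 2
  'e': 3
Scanning left to right for freq == 1:
  Position 0 ('d'): freq=2, skip
  Position 1 ('c'): freq=2, skip
  Position 2 ('e'): freq=3, skip
  Position 3 ('c'): freq=2, skip
  Position 4 ('a'): unique! => answer = 4

4


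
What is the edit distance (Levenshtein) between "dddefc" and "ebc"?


Computing edit distance: "dddefc" -> "ebc"
DP table:
           e    b    c
      0    1    2    3
  d   1    1    2    3
  d   2    2    2    3
  d   3    3    3    3
  e   4    3    4    4
  f   5    4    4    5
  c   6    5    5    4
Edit distance = dp[6][3] = 4

4


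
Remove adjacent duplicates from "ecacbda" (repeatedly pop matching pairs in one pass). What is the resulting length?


Input: ecacbda
Stack-based adjacent duplicate removal:
  Read 'e': push. Stack: e
  Read 'c': push. Stack: ec
  Read 'a': push. Stack: eca
  Read 'c': push. Stack: ecac
  Read 'b': push. Stack: ecacb
  Read 'd': push. Stack: ecacbd
  Read 'a': push. Stack: ecacbda
Final stack: "ecacbda" (length 7)

7


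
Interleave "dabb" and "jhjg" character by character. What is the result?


Interleaving "dabb" and "jhjg":
  Position 0: 'd' from first, 'j' from second => "dj"
  Position 1: 'a' from first, 'h' from second => "ah"
  Position 2: 'b' from first, 'j' from second => "bj"
  Position 3: 'b' from first, 'g' from second => "bg"
Result: djahbjbg

djahbjbg


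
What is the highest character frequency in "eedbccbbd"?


Input: eedbccbbd
Character counts:
  'b': 3
  'c': 2
  'd': 2
  'e': 2
Maximum frequency: 3

3


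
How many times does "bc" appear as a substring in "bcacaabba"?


Searching for "bc" in "bcacaabba"
Scanning each position:
  Position 0: "bc" => MATCH
  Position 1: "ca" => no
  Position 2: "ac" => no
  Position 3: "ca" => no
  Position 4: "aa" => no
  Position 5: "ab" => no
  Position 6: "bb" => no
  Position 7: "ba" => no
Total occurrences: 1

1


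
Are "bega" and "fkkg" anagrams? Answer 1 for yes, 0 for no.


Strings: "bega", "fkkg"
Sorted first:  abeg
Sorted second: fgkk
Differ at position 0: 'a' vs 'f' => not anagrams

0


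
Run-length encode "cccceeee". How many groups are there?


Input: cccceeee
Scanning for consecutive runs:
  Group 1: 'c' x 4 (positions 0-3)
  Group 2: 'e' x 4 (positions 4-7)
Total groups: 2

2


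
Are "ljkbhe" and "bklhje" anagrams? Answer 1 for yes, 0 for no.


Strings: "ljkbhe", "bklhje"
Sorted first:  behjkl
Sorted second: behjkl
Sorted forms match => anagrams

1


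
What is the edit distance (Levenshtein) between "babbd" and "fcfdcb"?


Computing edit distance: "babbd" -> "fcfdcb"
DP table:
           f    c    f    d    c    b
      0    1    2    3    4    5    6
  b   1    1    2    3    4    5    5
  a   2    2    2    3    4    5    6
  b   3    3    3    3    4    5    5
  b   4    4    4    4    4    5    5
  d   5    5    5    5    4    5    6
Edit distance = dp[5][6] = 6

6


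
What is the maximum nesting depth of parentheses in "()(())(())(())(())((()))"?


Input: "()(())(())(())(())((()))"
Tracking depth:
  Position 0 '(': depth becomes 1
  Position 1 ')': depth becomes 0
  Position 2 '(': depth becomes 1
  Position 3 '(': depth becomes 2
  Position 4 ')': depth becomes 1
  Position 5 ')': depth becomes 0
  Position 6 '(': depth becomes 1
  Position 7 '(': depth becomes 2
  Position 8 ')': depth becomes 1
  Position 9 ')': depth becomes 0
  Position 10 '(': depth becomes 1
  Position 11 '(': depth becomes 2
  Position 12 ')': depth becomes 1
  Position 13 ')': depth becomes 0
  Position 14 '(': depth becomes 1
  Position 15 '(': depth becomes 2
  Position 16 ')': depth becomes 1
  Position 17 ')': depth becomes 0
  Position 18 '(': depth becomes 1
  Position 19 '(': depth becomes 2
  Position 20 '(': depth becomes 3
  Position 21 ')': depth becomes 2
  Position 22 ')': depth becomes 1
  Position 23 ')': depth becomes 0
Maximum depth reached: 3

3


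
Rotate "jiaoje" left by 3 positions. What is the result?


Input: "jiaoje", rotate left by 3
First 3 characters: "jia"
Remaining characters: "oje"
Concatenate remaining + first: "oje" + "jia" = "ojejia"

ojejia


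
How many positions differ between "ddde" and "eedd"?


Comparing "ddde" and "eedd" position by position:
  Position 0: 'd' vs 'e' => DIFFER
  Position 1: 'd' vs 'e' => DIFFER
  Position 2: 'd' vs 'd' => same
  Position 3: 'e' vs 'd' => DIFFER
Positions that differ: 3

3


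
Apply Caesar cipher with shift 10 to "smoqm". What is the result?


Caesar cipher: shift "smoqm" by 10
  's' (pos 18) + 10 = pos 2 = 'c'
  'm' (pos 12) + 10 = pos 22 = 'w'
  'o' (pos 14) + 10 = pos 24 = 'y'
  'q' (pos 16) + 10 = pos 0 = 'a'
  'm' (pos 12) + 10 = pos 22 = 'w'
Result: cwyaw

cwyaw


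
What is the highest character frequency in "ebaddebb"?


Input: ebaddebb
Character counts:
  'a': 1
  'b': 3
  'd': 2
  'e': 2
Maximum frequency: 3

3


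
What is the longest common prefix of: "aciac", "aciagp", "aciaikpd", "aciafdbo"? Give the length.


Words: aciac, aciagp, aciaikpd, aciafdbo
  Position 0: all 'a' => match
  Position 1: all 'c' => match
  Position 2: all 'i' => match
  Position 3: all 'a' => match
  Position 4: ('c', 'g', 'i', 'f') => mismatch, stop
LCP = "acia" (length 4)

4


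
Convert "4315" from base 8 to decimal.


Input: "4315" in base 8
Positional expansion:
  Digit '4' (value 4) x 8^3 = 2048
  Digit '3' (value 3) x 8^2 = 192
  Digit '1' (value 1) x 8^1 = 8
  Digit '5' (value 5) x 8^0 = 5
Sum = 2253

2253


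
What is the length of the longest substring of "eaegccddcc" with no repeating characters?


Input: "eaegccddcc"
Sliding window (track last position of each char):
  Position 0 ('e'): window [0,0] length 1 -- new best
  Position 1 ('a'): window [0,1] length 2 -- new best
  Position 2 ('e'): repeat (last at 0), move window start to 1
  Position 2 ('e'): window [1,2] length 2
  Position 3 ('g'): window [1,3] length 3 -- new best
  Position 4 ('c'): window [1,4] length 4 -- new best
  Position 5 ('c'): repeat (last at 4), move window start to 5
  Position 5 ('c'): window [5,5] length 1
  Position 6 ('d'): window [5,6] length 2
  Position 7 ('d'): repeat (last at 6), move window start to 7
  Position 7 ('d'): window [7,7] length 1
  Position 8 ('c'): window [7,8] length 2
  Position 9 ('c'): repeat (last at 8), move window start to 9
  Position 9 ('c'): window [9,9] length 1
Longest substring with no repeats: "aegc" with length 4

4


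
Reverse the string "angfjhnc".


Input: angfjhnc
Reading characters right to left:
  Position 7: 'c'
  Position 6: 'n'
  Position 5: 'h'
  Position 4: 'j'
  Position 3: 'f'
  Position 2: 'g'
  Position 1: 'n'
  Position 0: 'a'
Reversed: cnhjfgna

cnhjfgna


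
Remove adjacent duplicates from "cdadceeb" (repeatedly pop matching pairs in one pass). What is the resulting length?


Input: cdadceeb
Stack-based adjacent duplicate removal:
  Read 'c': push. Stack: c
  Read 'd': push. Stack: cd
  Read 'a': push. Stack: cda
  Read 'd': push. Stack: cdad
  Read 'c': push. Stack: cdadc
  Read 'e': push. Stack: cdadce
  Read 'e': matches stack top 'e' => pop. Stack: cdadc
  Read 'b': push. Stack: cdadcb
Final stack: "cdadcb" (length 6)

6


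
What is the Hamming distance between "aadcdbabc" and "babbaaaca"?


Comparing "aadcdbabc" and "babbaaaca" position by position:
  Position 0: 'a' vs 'b' => differ
  Position 1: 'a' vs 'a' => same
  Position 2: 'd' vs 'b' => differ
  Position 3: 'c' vs 'b' => differ
  Position 4: 'd' vs 'a' => differ
  Position 5: 'b' vs 'a' => differ
  Position 6: 'a' vs 'a' => same
  Position 7: 'b' vs 'c' => differ
  Position 8: 'c' vs 'a' => differ
Total differences (Hamming distance): 7

7


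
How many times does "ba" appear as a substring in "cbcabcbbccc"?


Searching for "ba" in "cbcabcbbccc"
Scanning each position:
  Position 0: "cb" => no
  Position 1: "bc" => no
  Position 2: "ca" => no
  Position 3: "ab" => no
  Position 4: "bc" => no
  Position 5: "cb" => no
  Position 6: "bb" => no
  Position 7: "bc" => no
  Position 8: "cc" => no
  Position 9: "cc" => no
Total occurrences: 0

0


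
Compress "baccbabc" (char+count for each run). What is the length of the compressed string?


Input: baccbabc
Runs:
  'b' x 1 => "b1"
  'a' x 1 => "a1"
  'c' x 2 => "c2"
  'b' x 1 => "b1"
  'a' x 1 => "a1"
  'b' x 1 => "b1"
  'c' x 1 => "c1"
Compressed: "b1a1c2b1a1b1c1"
Compressed length: 14

14


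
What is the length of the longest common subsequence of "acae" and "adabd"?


LCS of "acae" and "adabd"
DP table:
           a    d    a    b    d
      0    0    0    0    0    0
  a   0    1    1    1    1    1
  c   0    1    1    1    1    1
  a   0    1    1    2    2    2
  e   0    1    1    2    2    2
LCS length = dp[4][5] = 2

2


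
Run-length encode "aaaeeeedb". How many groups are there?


Input: aaaeeeedb
Scanning for consecutive runs:
  Group 1: 'a' x 3 (positions 0-2)
  Group 2: 'e' x 4 (positions 3-6)
  Group 3: 'd' x 1 (positions 7-7)
  Group 4: 'b' x 1 (positions 8-8)
Total groups: 4

4


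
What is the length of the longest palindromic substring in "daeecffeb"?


Input: "daeecffeb"
Checking substrings for palindromes:
  [2:4] "ee" (len 2) => palindrome
  [5:7] "ff" (len 2) => palindrome
Longest palindromic substring: "ee" with length 2

2


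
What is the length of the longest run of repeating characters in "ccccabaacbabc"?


Input: "ccccabaacbabc"
Scanning for longest run:
  Position 1 ('c'): continues run of 'c', length=2
  Position 2 ('c'): continues run of 'c', length=3
  Position 3 ('c'): continues run of 'c', length=4
  Position 4 ('a'): new char, reset run to 1
  Position 5 ('b'): new char, reset run to 1
  Position 6 ('a'): new char, reset run to 1
  Position 7 ('a'): continues run of 'a', length=2
  Position 8 ('c'): new char, reset run to 1
  Position 9 ('b'): new char, reset run to 1
  Position 10 ('a'): new char, reset run to 1
  Position 11 ('b'): new char, reset run to 1
  Position 12 ('c'): new char, reset run to 1
Longest run: 'c' with length 4

4


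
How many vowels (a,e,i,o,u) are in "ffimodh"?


Input: ffimodh
Checking each character:
  'f' at position 0: consonant
  'f' at position 1: consonant
  'i' at position 2: vowel (running total: 1)
  'm' at position 3: consonant
  'o' at position 4: vowel (running total: 2)
  'd' at position 5: consonant
  'h' at position 6: consonant
Total vowels: 2

2


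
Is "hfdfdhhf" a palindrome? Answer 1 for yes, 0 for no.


Input: hfdfdhhf
Reversed: fhhdfdfh
  Compare pos 0 ('h') with pos 7 ('f'): MISMATCH
  Compare pos 1 ('f') with pos 6 ('h'): MISMATCH
  Compare pos 2 ('d') with pos 5 ('h'): MISMATCH
  Compare pos 3 ('f') with pos 4 ('d'): MISMATCH
Result: not a palindrome

0


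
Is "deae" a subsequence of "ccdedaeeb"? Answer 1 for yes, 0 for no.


Check if "deae" is a subsequence of "ccdedaeeb"
Greedy scan:
  Position 0 ('c'): no match needed
  Position 1 ('c'): no match needed
  Position 2 ('d'): matches sub[0] = 'd'
  Position 3 ('e'): matches sub[1] = 'e'
  Position 4 ('d'): no match needed
  Position 5 ('a'): matches sub[2] = 'a'
  Position 6 ('e'): matches sub[3] = 'e'
  Position 7 ('e'): no match needed
  Position 8 ('b'): no match needed
All 4 characters matched => is a subsequence

1


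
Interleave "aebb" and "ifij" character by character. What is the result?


Interleaving "aebb" and "ifij":
  Position 0: 'a' from first, 'i' from second => "ai"
  Position 1: 'e' from first, 'f' from second => "ef"
  Position 2: 'b' from first, 'i' from second => "bi"
  Position 3: 'b' from first, 'j' from second => "bj"
Result: aiefbibj

aiefbibj


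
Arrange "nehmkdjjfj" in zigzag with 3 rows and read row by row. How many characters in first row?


Zigzag "nehmkdjjfj" into 3 rows:
Placing characters:
  'n' => row 0
  'e' => row 1
  'h' => row 2
  'm' => row 1
  'k' => row 0
  'd' => row 1
  'j' => row 2
  'j' => row 1
  'f' => row 0
  'j' => row 1
Rows:
  Row 0: "nkf"
  Row 1: "emdjj"
  Row 2: "hj"
First row length: 3

3


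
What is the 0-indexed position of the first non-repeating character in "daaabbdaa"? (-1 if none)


Input: daaabbdaa
Character frequencies:
  'a': 5
  'b': 2
  'd': 2
Scanning left to right for freq == 1:
  Position 0 ('d'): freq=2, skip
  Position 1 ('a'): freq=5, skip
  Position 2 ('a'): freq=5, skip
  Position 3 ('a'): freq=5, skip
  Position 4 ('b'): freq=2, skip
  Position 5 ('b'): freq=2, skip
  Position 6 ('d'): freq=2, skip
  Position 7 ('a'): freq=5, skip
  Position 8 ('a'): freq=5, skip
  No unique character found => answer = -1

-1


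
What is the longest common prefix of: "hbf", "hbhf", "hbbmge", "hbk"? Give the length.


Words: hbf, hbhf, hbbmge, hbk
  Position 0: all 'h' => match
  Position 1: all 'b' => match
  Position 2: ('f', 'h', 'b', 'k') => mismatch, stop
LCP = "hb" (length 2)

2


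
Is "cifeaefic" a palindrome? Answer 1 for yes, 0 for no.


Input: cifeaefic
Reversed: cifeaefic
  Compare pos 0 ('c') with pos 8 ('c'): match
  Compare pos 1 ('i') with pos 7 ('i'): match
  Compare pos 2 ('f') with pos 6 ('f'): match
  Compare pos 3 ('e') with pos 5 ('e'): match
Result: palindrome

1


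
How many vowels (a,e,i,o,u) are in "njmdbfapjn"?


Input: njmdbfapjn
Checking each character:
  'n' at position 0: consonant
  'j' at position 1: consonant
  'm' at position 2: consonant
  'd' at position 3: consonant
  'b' at position 4: consonant
  'f' at position 5: consonant
  'a' at position 6: vowel (running total: 1)
  'p' at position 7: consonant
  'j' at position 8: consonant
  'n' at position 9: consonant
Total vowels: 1

1


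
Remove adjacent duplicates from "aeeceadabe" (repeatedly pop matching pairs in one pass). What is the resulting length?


Input: aeeceadabe
Stack-based adjacent duplicate removal:
  Read 'a': push. Stack: a
  Read 'e': push. Stack: ae
  Read 'e': matches stack top 'e' => pop. Stack: a
  Read 'c': push. Stack: ac
  Read 'e': push. Stack: ace
  Read 'a': push. Stack: acea
  Read 'd': push. Stack: acead
  Read 'a': push. Stack: aceada
  Read 'b': push. Stack: aceadab
  Read 'e': push. Stack: aceadabe
Final stack: "aceadabe" (length 8)

8


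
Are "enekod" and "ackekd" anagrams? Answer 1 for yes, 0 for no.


Strings: "enekod", "ackekd"
Sorted first:  deekno
Sorted second: acdekk
Differ at position 0: 'd' vs 'a' => not anagrams

0


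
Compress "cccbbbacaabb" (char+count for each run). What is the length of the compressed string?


Input: cccbbbacaabb
Runs:
  'c' x 3 => "c3"
  'b' x 3 => "b3"
  'a' x 1 => "a1"
  'c' x 1 => "c1"
  'a' x 2 => "a2"
  'b' x 2 => "b2"
Compressed: "c3b3a1c1a2b2"
Compressed length: 12

12


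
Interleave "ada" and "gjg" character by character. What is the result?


Interleaving "ada" and "gjg":
  Position 0: 'a' from first, 'g' from second => "ag"
  Position 1: 'd' from first, 'j' from second => "dj"
  Position 2: 'a' from first, 'g' from second => "ag"
Result: agdjag

agdjag


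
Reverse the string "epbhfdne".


Input: epbhfdne
Reading characters right to left:
  Position 7: 'e'
  Position 6: 'n'
  Position 5: 'd'
  Position 4: 'f'
  Position 3: 'h'
  Position 2: 'b'
  Position 1: 'p'
  Position 0: 'e'
Reversed: endfhbpe

endfhbpe


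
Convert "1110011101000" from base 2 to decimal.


Input: "1110011101000" in base 2
Positional expansion:
  Digit '1' (value 1) x 2^12 = 4096
  Digit '1' (value 1) x 2^11 = 2048
  Digit '1' (value 1) x 2^10 = 1024
  Digit '0' (value 0) x 2^9 = 0
  Digit '0' (value 0) x 2^8 = 0
  Digit '1' (value 1) x 2^7 = 128
  Digit '1' (value 1) x 2^6 = 64
  Digit '1' (value 1) x 2^5 = 32
  Digit '0' (value 0) x 2^4 = 0
  Digit '1' (value 1) x 2^3 = 8
  Digit '0' (value 0) x 2^2 = 0
  Digit '0' (value 0) x 2^1 = 0
  Digit '0' (value 0) x 2^0 = 0
Sum = 7400

7400


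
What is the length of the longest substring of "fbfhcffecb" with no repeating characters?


Input: "fbfhcffecb"
Sliding window (track last position of each char):
  Position 0 ('f'): window [0,0] length 1 -- new best
  Position 1 ('b'): window [0,1] length 2 -- new best
  Position 2 ('f'): repeat (last at 0), move window start to 1
  Position 2 ('f'): window [1,2] length 2
  Position 3 ('h'): window [1,3] length 3 -- new best
  Position 4 ('c'): window [1,4] length 4 -- new best
  Position 5 ('f'): repeat (last at 2), move window start to 3
  Position 5 ('f'): window [3,5] length 3
  Position 6 ('f'): repeat (last at 5), move window start to 6
  Position 6 ('f'): window [6,6] length 1
  Position 7 ('e'): window [6,7] length 2
  Position 8 ('c'): window [6,8] length 3
  Position 9 ('b'): window [6,9] length 4
Longest substring with no repeats: "bfhc" with length 4

4


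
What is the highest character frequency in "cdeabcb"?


Input: cdeabcb
Character counts:
  'a': 1
  'b': 2
  'c': 2
  'd': 1
  'e': 1
Maximum frequency: 2

2


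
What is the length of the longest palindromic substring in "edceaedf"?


Input: "edceaedf"
Checking substrings for palindromes:
  [3:6] "eae" (len 3) => palindrome
Longest palindromic substring: "eae" with length 3

3


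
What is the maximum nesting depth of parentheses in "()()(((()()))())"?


Input: "()()(((()()))())"
Tracking depth:
  Position 0 '(': depth becomes 1
  Position 1 ')': depth becomes 0
  Position 2 '(': depth becomes 1
  Position 3 ')': depth becomes 0
  Position 4 '(': depth becomes 1
  Position 5 '(': depth becomes 2
  Position 6 '(': depth becomes 3
  Position 7 '(': depth becomes 4
  Position 8 ')': depth becomes 3
  Position 9 '(': depth becomes 4
  Position 10 ')': depth becomes 3
  Position 11 ')': depth becomes 2
  Position 12 ')': depth becomes 1
  Position 13 '(': depth becomes 2
  Position 14 ')': depth becomes 1
  Position 15 ')': depth becomes 0
Maximum depth reached: 4

4


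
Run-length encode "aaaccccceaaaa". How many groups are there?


Input: aaaccccceaaaa
Scanning for consecutive runs:
  Group 1: 'a' x 3 (positions 0-2)
  Group 2: 'c' x 5 (positions 3-7)
  Group 3: 'e' x 1 (positions 8-8)
  Group 4: 'a' x 4 (positions 9-12)
Total groups: 4

4


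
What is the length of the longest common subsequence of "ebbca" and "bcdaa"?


LCS of "ebbca" and "bcdaa"
DP table:
           b    c    d    a    a
      0    0    0    0    0    0
  e   0    0    0    0    0    0
  b   0    1    1    1    1    1
  b   0    1    1    1    1    1
  c   0    1    2    2    2    2
  a   0    1    2    2    3    3
LCS length = dp[5][5] = 3

3


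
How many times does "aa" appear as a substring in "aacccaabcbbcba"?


Searching for "aa" in "aacccaabcbbcba"
Scanning each position:
  Position 0: "aa" => MATCH
  Position 1: "ac" => no
  Position 2: "cc" => no
  Position 3: "cc" => no
  Position 4: "ca" => no
  Position 5: "aa" => MATCH
  Position 6: "ab" => no
  Position 7: "bc" => no
  Position 8: "cb" => no
  Position 9: "bb" => no
  Position 10: "bc" => no
  Position 11: "cb" => no
  Position 12: "ba" => no
Total occurrences: 2

2


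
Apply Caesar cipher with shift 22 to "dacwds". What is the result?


Caesar cipher: shift "dacwds" by 22
  'd' (pos 3) + 22 = pos 25 = 'z'
  'a' (pos 0) + 22 = pos 22 = 'w'
  'c' (pos 2) + 22 = pos 24 = 'y'
  'w' (pos 22) + 22 = pos 18 = 's'
  'd' (pos 3) + 22 = pos 25 = 'z'
  's' (pos 18) + 22 = pos 14 = 'o'
Result: zwyszo

zwyszo


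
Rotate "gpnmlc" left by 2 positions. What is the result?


Input: "gpnmlc", rotate left by 2
First 2 characters: "gp"
Remaining characters: "nmlc"
Concatenate remaining + first: "nmlc" + "gp" = "nmlcgp"

nmlcgp


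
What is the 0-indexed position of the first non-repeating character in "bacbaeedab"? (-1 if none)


Input: bacbaeedab
Character frequencies:
  'a': 3
  'b': 3
  'c': 1
  'd': 1
  'e': 2
Scanning left to right for freq == 1:
  Position 0 ('b'): freq=3, skip
  Position 1 ('a'): freq=3, skip
  Position 2 ('c'): unique! => answer = 2

2


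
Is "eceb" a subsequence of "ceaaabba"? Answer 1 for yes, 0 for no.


Check if "eceb" is a subsequence of "ceaaabba"
Greedy scan:
  Position 0 ('c'): no match needed
  Position 1 ('e'): matches sub[0] = 'e'
  Position 2 ('a'): no match needed
  Position 3 ('a'): no match needed
  Position 4 ('a'): no match needed
  Position 5 ('b'): no match needed
  Position 6 ('b'): no match needed
  Position 7 ('a'): no match needed
Only matched 1/4 characters => not a subsequence

0


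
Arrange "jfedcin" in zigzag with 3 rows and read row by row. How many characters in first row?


Zigzag "jfedcin" into 3 rows:
Placing characters:
  'j' => row 0
  'f' => row 1
  'e' => row 2
  'd' => row 1
  'c' => row 0
  'i' => row 1
  'n' => row 2
Rows:
  Row 0: "jc"
  Row 1: "fdi"
  Row 2: "en"
First row length: 2

2


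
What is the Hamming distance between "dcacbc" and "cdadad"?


Comparing "dcacbc" and "cdadad" position by position:
  Position 0: 'd' vs 'c' => differ
  Position 1: 'c' vs 'd' => differ
  Position 2: 'a' vs 'a' => same
  Position 3: 'c' vs 'd' => differ
  Position 4: 'b' vs 'a' => differ
  Position 5: 'c' vs 'd' => differ
Total differences (Hamming distance): 5

5


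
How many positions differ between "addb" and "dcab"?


Comparing "addb" and "dcab" position by position:
  Position 0: 'a' vs 'd' => DIFFER
  Position 1: 'd' vs 'c' => DIFFER
  Position 2: 'd' vs 'a' => DIFFER
  Position 3: 'b' vs 'b' => same
Positions that differ: 3

3


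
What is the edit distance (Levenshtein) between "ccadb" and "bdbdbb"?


Computing edit distance: "ccadb" -> "bdbdbb"
DP table:
           b    d    b    d    b    b
      0    1    2    3    4    5    6
  c   1    1    2    3    4    5    6
  c   2    2    2    3    4    5    6
  a   3    3    3    3    4    5    6
  d   4    4    3    4    3    4    5
  b   5    4    4    3    4    3    4
Edit distance = dp[5][6] = 4

4


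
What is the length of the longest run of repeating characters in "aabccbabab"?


Input: "aabccbabab"
Scanning for longest run:
  Position 1 ('a'): continues run of 'a', length=2
  Position 2 ('b'): new char, reset run to 1
  Position 3 ('c'): new char, reset run to 1
  Position 4 ('c'): continues run of 'c', length=2
  Position 5 ('b'): new char, reset run to 1
  Position 6 ('a'): new char, reset run to 1
  Position 7 ('b'): new char, reset run to 1
  Position 8 ('a'): new char, reset run to 1
  Position 9 ('b'): new char, reset run to 1
Longest run: 'a' with length 2

2


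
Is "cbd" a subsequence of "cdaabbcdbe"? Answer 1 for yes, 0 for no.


Check if "cbd" is a subsequence of "cdaabbcdbe"
Greedy scan:
  Position 0 ('c'): matches sub[0] = 'c'
  Position 1 ('d'): no match needed
  Position 2 ('a'): no match needed
  Position 3 ('a'): no match needed
  Position 4 ('b'): matches sub[1] = 'b'
  Position 5 ('b'): no match needed
  Position 6 ('c'): no match needed
  Position 7 ('d'): matches sub[2] = 'd'
  Position 8 ('b'): no match needed
  Position 9 ('e'): no match needed
All 3 characters matched => is a subsequence

1


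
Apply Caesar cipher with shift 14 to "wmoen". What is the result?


Caesar cipher: shift "wmoen" by 14
  'w' (pos 22) + 14 = pos 10 = 'k'
  'm' (pos 12) + 14 = pos 0 = 'a'
  'o' (pos 14) + 14 = pos 2 = 'c'
  'e' (pos 4) + 14 = pos 18 = 's'
  'n' (pos 13) + 14 = pos 1 = 'b'
Result: kacsb

kacsb


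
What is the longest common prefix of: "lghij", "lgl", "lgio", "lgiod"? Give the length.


Words: lghij, lgl, lgio, lgiod
  Position 0: all 'l' => match
  Position 1: all 'g' => match
  Position 2: ('h', 'l', 'i', 'i') => mismatch, stop
LCP = "lg" (length 2)

2


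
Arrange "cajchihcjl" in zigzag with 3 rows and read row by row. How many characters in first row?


Zigzag "cajchihcjl" into 3 rows:
Placing characters:
  'c' => row 0
  'a' => row 1
  'j' => row 2
  'c' => row 1
  'h' => row 0
  'i' => row 1
  'h' => row 2
  'c' => row 1
  'j' => row 0
  'l' => row 1
Rows:
  Row 0: "chj"
  Row 1: "acicl"
  Row 2: "jh"
First row length: 3

3


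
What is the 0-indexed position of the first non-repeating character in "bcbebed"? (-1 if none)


Input: bcbebed
Character frequencies:
  'b': 3
  'c': 1
  'd': 1
  'e': 2
Scanning left to right for freq == 1:
  Position 0 ('b'): freq=3, skip
  Position 1 ('c'): unique! => answer = 1

1


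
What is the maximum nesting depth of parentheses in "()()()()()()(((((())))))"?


Input: "()()()()()()(((((())))))"
Tracking depth:
  Position 0 '(': depth becomes 1
  Position 1 ')': depth becomes 0
  Position 2 '(': depth becomes 1
  Position 3 ')': depth becomes 0
  Position 4 '(': depth becomes 1
  Position 5 ')': depth becomes 0
  Position 6 '(': depth becomes 1
  Position 7 ')': depth becomes 0
  Position 8 '(': depth becomes 1
  Position 9 ')': depth becomes 0
  Position 10 '(': depth becomes 1
  Position 11 ')': depth becomes 0
  Position 12 '(': depth becomes 1
  Position 13 '(': depth becomes 2
  Position 14 '(': depth becomes 3
  Position 15 '(': depth becomes 4
  Position 16 '(': depth becomes 5
  Position 17 '(': depth becomes 6
  Position 18 ')': depth becomes 5
  Position 19 ')': depth becomes 4
  Position 20 ')': depth becomes 3
  Position 21 ')': depth becomes 2
  Position 22 ')': depth becomes 1
  Position 23 ')': depth becomes 0
Maximum depth reached: 6

6
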